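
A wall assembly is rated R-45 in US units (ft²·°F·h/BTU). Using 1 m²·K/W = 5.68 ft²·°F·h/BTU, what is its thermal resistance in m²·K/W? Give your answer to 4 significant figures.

R_SI = 45/5.68 = 7.9225

7.923 m²·K/W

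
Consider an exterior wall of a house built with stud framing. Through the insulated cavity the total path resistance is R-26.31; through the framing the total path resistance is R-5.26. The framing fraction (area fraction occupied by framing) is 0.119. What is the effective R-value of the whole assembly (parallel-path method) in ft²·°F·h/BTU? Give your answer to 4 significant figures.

17.82 ft²·°F·h/BTU

U_eff = 0.881/26.31 + 0.119/5.26 = 0.033485 + 0.022624 = 0.056109
R_eff = 1/U_eff = 17.822 ft²·°F·h/BTU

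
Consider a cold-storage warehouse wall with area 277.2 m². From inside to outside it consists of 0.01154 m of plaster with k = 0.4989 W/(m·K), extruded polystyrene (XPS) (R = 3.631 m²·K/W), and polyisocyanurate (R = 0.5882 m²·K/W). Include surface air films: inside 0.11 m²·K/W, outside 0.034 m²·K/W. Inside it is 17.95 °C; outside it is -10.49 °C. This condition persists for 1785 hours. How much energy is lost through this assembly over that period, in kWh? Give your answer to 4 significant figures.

3208 kWh

0.01154/0.4989 = 0.023131
R_total = 0.11 + 0.023131 + 3.631 + 0.5882 + 0.034 = 4.3863 m²·K/W
Q = 277.2 × (17.95 − (-10.49)) / 4.3863 = 1797.3 W
E = 1797.3 W × 1785 h / 1000 = 3208.2 kWh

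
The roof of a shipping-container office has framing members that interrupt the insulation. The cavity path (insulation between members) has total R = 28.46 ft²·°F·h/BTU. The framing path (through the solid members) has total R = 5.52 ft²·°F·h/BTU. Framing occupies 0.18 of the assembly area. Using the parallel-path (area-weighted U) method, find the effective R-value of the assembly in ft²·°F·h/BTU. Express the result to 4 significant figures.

16.28 ft²·°F·h/BTU

U_eff = 0.82/28.46 + 0.18/5.52 = 0.028812 + 0.032609 = 0.061421
R_eff = 1/U_eff = 16.281 ft²·°F·h/BTU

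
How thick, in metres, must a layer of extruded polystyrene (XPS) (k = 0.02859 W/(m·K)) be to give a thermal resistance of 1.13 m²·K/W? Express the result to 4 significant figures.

L = R·k = 1.13 × 0.02859 = 0.032307 m

0.03231 m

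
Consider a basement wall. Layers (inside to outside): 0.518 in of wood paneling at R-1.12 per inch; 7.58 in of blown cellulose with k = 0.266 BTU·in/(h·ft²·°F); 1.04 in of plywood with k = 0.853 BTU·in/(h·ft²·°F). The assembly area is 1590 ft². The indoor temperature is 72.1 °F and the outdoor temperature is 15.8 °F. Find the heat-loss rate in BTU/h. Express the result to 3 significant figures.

2950 BTU/h

0.518 × 1.12 = 0.5802
7.58/0.266 = 28.5
1.04/0.853 = 1.219
R_total = 0.5802 + 28.5 + 1.219 = 30.3 ft²·°F·h/BTU
Q = A·ΔT/R = 1590 × (72.1 − 15.8) / 30.3 = 2955 BTU/h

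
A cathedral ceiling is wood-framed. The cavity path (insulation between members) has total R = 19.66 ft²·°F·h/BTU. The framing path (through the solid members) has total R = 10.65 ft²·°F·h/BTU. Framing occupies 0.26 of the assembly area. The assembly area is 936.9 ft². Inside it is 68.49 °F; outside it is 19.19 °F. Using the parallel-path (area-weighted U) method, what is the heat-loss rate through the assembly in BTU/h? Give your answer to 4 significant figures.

2866 BTU/h

U_eff = 0.74/19.66 + 0.26/10.65 = 0.03764 + 0.024413 = 0.062053
R_eff = 1/U_eff = 16.115 ft²·°F·h/BTU
Q = 936.9 × (68.49 − 19.19) / 16.115 = 2866.2 BTU/h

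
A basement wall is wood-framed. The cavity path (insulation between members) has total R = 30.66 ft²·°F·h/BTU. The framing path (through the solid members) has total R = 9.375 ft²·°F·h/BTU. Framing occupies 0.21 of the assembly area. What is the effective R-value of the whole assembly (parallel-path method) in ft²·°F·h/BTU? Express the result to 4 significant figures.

20.76 ft²·°F·h/BTU

U_eff = 0.79/30.66 + 0.21/9.375 = 0.025766 + 0.0224 = 0.048166
R_eff = 1/U_eff = 20.761 ft²·°F·h/BTU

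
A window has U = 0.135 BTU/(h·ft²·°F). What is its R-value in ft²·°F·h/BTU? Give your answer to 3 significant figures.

R = 1/U = 1/0.135 = 7.407

7.41 ft²·°F·h/BTU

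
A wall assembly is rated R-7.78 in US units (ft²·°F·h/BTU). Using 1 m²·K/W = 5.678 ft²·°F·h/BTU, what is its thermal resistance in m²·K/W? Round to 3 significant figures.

R_SI = 7.78/5.678 = 1.37

1.37 m²·K/W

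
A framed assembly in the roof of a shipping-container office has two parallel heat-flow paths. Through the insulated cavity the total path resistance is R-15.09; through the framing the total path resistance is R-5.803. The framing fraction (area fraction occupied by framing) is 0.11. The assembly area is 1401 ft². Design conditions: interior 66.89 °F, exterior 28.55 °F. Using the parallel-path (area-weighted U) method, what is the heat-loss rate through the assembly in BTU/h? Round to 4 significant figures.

4186 BTU/h

U_eff = 0.89/15.09 + 0.11/5.803 = 0.058979 + 0.018956 = 0.077935
R_eff = 1/U_eff = 12.831 ft²·°F·h/BTU
Q = 1401 × (66.89 − 28.55) / 12.831 = 4186.2 BTU/h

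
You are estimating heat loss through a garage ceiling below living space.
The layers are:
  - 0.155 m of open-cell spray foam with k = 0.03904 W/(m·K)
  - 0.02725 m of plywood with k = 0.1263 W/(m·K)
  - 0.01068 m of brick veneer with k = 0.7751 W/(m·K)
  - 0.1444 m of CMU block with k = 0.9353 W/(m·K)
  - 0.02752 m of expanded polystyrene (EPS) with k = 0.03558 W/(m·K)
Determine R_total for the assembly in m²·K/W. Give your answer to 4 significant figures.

5.128 m²·K/W

0.155/0.03904 = 3.9703
0.02725/0.1263 = 0.21576
0.01068/0.7751 = 0.013779
0.1444/0.9353 = 0.15439
0.02752/0.03558 = 0.77347
R_total = 3.9703 + 0.21576 + 0.013779 + 0.15439 + 0.77347 = 5.1277 m²·K/W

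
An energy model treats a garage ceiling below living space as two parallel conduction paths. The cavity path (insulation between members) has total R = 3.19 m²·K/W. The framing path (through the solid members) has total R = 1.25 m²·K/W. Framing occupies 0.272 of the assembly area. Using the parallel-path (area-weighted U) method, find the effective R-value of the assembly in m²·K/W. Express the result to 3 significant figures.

U_eff = 0.728/3.19 + 0.272/1.25 = 0.2282 + 0.2176 = 0.4458
R_eff = 1/U_eff = 2.243 m²·K/W

2.24 m²·K/W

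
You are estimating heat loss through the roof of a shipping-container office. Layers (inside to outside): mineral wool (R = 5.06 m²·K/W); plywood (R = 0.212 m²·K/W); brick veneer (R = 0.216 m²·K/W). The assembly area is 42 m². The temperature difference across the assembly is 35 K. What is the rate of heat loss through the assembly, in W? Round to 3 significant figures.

268 W

R_total = 5.06 + 0.212 + 0.216 = 5.488 m²·K/W
Q = A·ΔT/R = 42 × 35 / 5.488 = 267.9 W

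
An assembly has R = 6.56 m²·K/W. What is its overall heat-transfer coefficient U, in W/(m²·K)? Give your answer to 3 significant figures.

0.152 W/(m²·K)

U = 1/R = 1/6.56 = 0.1524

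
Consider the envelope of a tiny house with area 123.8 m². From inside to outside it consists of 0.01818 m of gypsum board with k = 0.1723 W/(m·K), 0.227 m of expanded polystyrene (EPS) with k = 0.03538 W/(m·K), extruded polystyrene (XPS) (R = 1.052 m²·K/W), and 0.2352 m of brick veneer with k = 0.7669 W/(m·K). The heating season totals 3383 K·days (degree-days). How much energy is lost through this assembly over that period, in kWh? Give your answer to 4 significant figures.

1276 kWh

0.01818/0.1723 = 0.10551
0.227/0.03538 = 6.4161
0.2352/0.7669 = 0.30669
R_total = 0.10551 + 6.4161 + 1.052 + 0.30669 = 7.8803 m²·K/W
E = A × HDD × 24 / R / 1000 = 123.8 × 3383 × 24 / 7.8803 / 1000 = 1275.5 kWh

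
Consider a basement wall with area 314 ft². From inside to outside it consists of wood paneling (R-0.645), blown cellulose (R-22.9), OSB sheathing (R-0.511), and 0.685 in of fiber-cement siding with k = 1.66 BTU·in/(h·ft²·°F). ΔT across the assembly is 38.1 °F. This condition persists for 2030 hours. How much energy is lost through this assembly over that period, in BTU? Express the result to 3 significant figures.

0.685/1.66 = 0.4127
R_total = 0.645 + 22.9 + 0.511 + 0.4127 = 24.47 ft²·°F·h/BTU
Q = 314 × 38.1 / 24.47 = 488.9 BTU/h
E = 488.9 × 2030 = 992500 BTU

993000 BTU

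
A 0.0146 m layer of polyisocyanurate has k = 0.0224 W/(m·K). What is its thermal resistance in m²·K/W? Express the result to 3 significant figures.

R = L/k = 0.0146/0.0224 = 0.6518 m²·K/W

0.652 m²·K/W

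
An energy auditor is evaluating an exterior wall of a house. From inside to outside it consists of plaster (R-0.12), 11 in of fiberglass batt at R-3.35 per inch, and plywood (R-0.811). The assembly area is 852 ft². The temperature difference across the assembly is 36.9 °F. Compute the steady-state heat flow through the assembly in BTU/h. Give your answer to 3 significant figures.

11 × 3.35 = 36.85
R_total = 0.12 + 36.85 + 0.811 = 37.78 ft²·°F·h/BTU
Q = A·ΔT/R = 852 × 36.9 / 37.78 = 832.1 BTU/h

832 BTU/h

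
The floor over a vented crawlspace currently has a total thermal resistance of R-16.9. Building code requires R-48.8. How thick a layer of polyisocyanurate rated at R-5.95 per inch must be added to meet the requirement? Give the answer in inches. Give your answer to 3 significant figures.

ΔR = 48.8 − 16.9 = 31.9 ft²·°F·h/BTU
L = ΔR / (R/in) = 31.9/5.95 = 5.361 in

5.36 in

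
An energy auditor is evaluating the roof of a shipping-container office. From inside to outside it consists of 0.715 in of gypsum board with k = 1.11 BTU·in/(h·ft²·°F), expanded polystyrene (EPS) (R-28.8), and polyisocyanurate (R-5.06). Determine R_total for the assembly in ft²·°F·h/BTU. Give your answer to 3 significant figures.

34.5 ft²·°F·h/BTU

0.715/1.11 = 0.6441
R_total = 0.6441 + 28.8 + 5.06 = 34.5 ft²·°F·h/BTU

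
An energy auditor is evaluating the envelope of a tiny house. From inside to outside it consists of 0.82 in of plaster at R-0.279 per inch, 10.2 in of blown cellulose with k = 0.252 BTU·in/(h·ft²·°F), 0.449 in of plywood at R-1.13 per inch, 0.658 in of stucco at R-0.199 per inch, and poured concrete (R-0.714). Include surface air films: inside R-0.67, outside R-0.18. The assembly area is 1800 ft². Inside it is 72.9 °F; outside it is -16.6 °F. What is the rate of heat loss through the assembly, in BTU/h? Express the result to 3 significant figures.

3750 BTU/h

0.82 × 0.279 = 0.2288
10.2/0.252 = 40.48
0.449 × 1.13 = 0.5074
0.658 × 0.199 = 0.1309
R_total = 0.67 + 0.2288 + 40.48 + 0.5074 + 0.1309 + 0.714 + 0.18 = 42.91 ft²·°F·h/BTU
Q = A·ΔT/R = 1800 × (72.9 − (-16.6)) / 42.91 = 3755 BTU/h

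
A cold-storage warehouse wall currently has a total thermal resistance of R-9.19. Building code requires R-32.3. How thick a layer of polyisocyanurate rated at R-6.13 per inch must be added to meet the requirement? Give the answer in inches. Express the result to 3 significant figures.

ΔR = 32.3 − 9.19 = 23.11 ft²·°F·h/BTU
L = ΔR / (R/in) = 23.11/6.13 = 3.77 in

3.77 in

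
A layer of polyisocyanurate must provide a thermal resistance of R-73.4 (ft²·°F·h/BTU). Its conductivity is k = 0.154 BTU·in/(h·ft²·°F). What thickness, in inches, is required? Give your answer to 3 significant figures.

L = R × k = 73.4 × 0.154 = 11.3 in

11.3 in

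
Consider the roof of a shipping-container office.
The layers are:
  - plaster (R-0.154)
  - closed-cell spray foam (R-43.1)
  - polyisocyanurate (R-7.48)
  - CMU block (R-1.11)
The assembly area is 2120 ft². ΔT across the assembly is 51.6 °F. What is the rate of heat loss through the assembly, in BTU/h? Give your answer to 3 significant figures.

2110 BTU/h

R_total = 0.154 + 43.1 + 7.48 + 1.11 = 51.84 ft²·°F·h/BTU
Q = A·ΔT/R = 2120 × 51.6 / 51.84 = 2110 BTU/h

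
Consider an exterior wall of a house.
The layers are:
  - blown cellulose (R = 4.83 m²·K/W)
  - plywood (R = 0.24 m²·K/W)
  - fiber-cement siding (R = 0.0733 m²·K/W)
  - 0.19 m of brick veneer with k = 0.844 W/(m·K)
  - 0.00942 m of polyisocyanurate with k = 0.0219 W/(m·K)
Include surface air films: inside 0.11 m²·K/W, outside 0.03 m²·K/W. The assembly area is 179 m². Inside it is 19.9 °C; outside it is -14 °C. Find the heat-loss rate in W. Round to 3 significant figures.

1020 W

0.19/0.844 = 0.2251
0.00942/0.0219 = 0.4301
R_total = 0.11 + 4.83 + 0.24 + 0.0733 + 0.2251 + 0.4301 + 0.03 = 5.939 m²·K/W
Q = A·ΔT/R = 179 × (19.9 − (-14)) / 5.939 = 1022 W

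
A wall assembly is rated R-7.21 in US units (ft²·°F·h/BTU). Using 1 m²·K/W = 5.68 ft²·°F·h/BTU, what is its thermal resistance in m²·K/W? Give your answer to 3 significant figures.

R_SI = 7.21/5.68 = 1.269

1.27 m²·K/W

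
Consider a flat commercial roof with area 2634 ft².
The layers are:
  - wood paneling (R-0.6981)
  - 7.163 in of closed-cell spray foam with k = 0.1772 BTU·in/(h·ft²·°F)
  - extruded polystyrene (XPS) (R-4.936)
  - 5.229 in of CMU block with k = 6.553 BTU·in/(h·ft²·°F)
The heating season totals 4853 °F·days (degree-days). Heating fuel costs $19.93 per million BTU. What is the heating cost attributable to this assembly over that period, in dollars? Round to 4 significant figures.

7.163/0.1772 = 40.423
5.229/6.553 = 0.79796
R_total = 0.6981 + 40.423 + 4.936 + 0.79796 = 46.855 ft²·°F·h/BTU
E = A × HDD × 24 / R = 2634 × 4853 × 24 / 46.855 = 6547500 BTU
Cost = 6547500/10⁶ × 19.93 = $130.49

130.5 dollars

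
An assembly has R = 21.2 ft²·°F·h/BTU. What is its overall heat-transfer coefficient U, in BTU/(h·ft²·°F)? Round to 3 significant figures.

0.0472 BTU/(h·ft²·°F)

U = 1/R = 1/21.2 = 0.04717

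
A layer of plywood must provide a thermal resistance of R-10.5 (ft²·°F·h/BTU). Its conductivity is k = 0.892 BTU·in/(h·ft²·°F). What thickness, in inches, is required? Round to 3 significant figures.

L = R × k = 10.5 × 0.892 = 9.366 in

9.37 in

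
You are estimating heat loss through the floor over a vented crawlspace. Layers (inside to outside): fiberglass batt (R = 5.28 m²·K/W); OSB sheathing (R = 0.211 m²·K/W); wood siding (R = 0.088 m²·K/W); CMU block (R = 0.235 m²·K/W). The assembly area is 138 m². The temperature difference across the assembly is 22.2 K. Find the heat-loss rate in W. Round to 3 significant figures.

R_total = 5.28 + 0.211 + 0.088 + 0.235 = 5.814 m²·K/W
Q = A·ΔT/R = 138 × 22.2 / 5.814 = 526.9 W

527 W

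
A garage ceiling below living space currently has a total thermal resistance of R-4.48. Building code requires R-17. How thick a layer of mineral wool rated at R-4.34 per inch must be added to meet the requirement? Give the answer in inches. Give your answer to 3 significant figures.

2.88 in

ΔR = 17 − 4.48 = 12.52 ft²·°F·h/BTU
L = ΔR / (R/in) = 12.52/4.34 = 2.885 in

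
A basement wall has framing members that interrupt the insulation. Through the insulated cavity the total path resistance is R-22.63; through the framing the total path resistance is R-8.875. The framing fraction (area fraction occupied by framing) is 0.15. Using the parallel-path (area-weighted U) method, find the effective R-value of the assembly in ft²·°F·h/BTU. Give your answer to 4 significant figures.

U_eff = 0.85/22.63 + 0.15/8.875 = 0.037561 + 0.016901 = 0.054462
R_eff = 1/U_eff = 18.361 ft²·°F·h/BTU

18.36 ft²·°F·h/BTU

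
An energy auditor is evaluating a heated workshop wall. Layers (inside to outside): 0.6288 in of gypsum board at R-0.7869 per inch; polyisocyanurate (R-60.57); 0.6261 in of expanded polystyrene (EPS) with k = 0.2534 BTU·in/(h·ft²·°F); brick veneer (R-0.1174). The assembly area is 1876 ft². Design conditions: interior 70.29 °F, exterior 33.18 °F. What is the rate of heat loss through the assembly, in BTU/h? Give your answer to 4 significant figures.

1094 BTU/h

0.6288 × 0.7869 = 0.4948
0.6261/0.2534 = 2.4708
R_total = 0.4948 + 60.57 + 2.4708 + 0.1174 = 63.653 ft²·°F·h/BTU
Q = A·ΔT/R = 1876 × (70.29 − 33.18) / 63.653 = 1093.7 BTU/h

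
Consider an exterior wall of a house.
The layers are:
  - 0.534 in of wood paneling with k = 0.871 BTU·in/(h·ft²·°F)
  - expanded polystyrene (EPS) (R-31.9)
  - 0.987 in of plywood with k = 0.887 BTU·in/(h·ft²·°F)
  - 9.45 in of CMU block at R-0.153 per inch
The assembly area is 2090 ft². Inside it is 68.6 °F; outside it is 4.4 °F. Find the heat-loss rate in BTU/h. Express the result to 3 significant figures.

3830 BTU/h

0.534/0.871 = 0.6131
0.987/0.887 = 1.113
9.45 × 0.153 = 1.446
R_total = 0.6131 + 31.9 + 1.113 + 1.446 = 35.07 ft²·°F·h/BTU
Q = A·ΔT/R = 2090 × (68.6 − 4.4) / 35.07 = 3826 BTU/h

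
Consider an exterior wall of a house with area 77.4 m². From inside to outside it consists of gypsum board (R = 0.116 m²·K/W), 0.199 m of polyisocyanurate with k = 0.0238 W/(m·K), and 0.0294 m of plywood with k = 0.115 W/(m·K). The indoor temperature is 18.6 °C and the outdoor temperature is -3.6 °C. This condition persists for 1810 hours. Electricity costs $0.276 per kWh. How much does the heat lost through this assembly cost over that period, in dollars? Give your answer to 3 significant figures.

98.3 dollars

0.199/0.0238 = 8.361
0.0294/0.115 = 0.2557
R_total = 0.116 + 8.361 + 0.2557 = 8.733 m²·K/W
Q = 77.4 × (18.6 − (-3.6)) / 8.733 = 196.8 W
E = 196.8 W × 1810 h / 1000 = 356.1 kWh
Cost = 356.1 × 0.276 = $98.29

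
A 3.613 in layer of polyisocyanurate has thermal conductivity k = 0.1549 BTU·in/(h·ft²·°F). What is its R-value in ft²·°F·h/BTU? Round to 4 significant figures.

R = L/k = 3.613/0.1549 = 23.325 ft²·°F·h/BTU

23.32 ft²·°F·h/BTU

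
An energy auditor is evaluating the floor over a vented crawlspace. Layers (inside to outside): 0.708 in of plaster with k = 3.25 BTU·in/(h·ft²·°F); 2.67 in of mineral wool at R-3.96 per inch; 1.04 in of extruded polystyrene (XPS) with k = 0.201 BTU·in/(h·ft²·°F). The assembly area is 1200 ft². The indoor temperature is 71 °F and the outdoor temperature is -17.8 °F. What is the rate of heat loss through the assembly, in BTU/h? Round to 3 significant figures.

0.708/3.25 = 0.2178
2.67 × 3.96 = 10.57
1.04/0.201 = 5.174
R_total = 0.2178 + 10.57 + 5.174 = 15.97 ft²·°F·h/BTU
Q = A·ΔT/R = 1200 × (71 − (-17.8)) / 15.97 = 6675 BTU/h

6670 BTU/h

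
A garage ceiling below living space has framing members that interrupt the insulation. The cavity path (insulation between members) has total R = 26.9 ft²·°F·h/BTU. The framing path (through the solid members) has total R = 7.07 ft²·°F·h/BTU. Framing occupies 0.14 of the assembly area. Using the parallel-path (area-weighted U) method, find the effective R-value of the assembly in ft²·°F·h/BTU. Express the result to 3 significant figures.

U_eff = 0.86/26.9 + 0.14/7.07 = 0.03197 + 0.0198 = 0.05177
R_eff = 1/U_eff = 19.32 ft²·°F·h/BTU

19.3 ft²·°F·h/BTU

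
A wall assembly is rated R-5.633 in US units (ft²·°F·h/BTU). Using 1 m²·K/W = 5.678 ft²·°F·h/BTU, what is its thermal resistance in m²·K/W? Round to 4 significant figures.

R_SI = 5.633/5.678 = 0.99207

0.9921 m²·K/W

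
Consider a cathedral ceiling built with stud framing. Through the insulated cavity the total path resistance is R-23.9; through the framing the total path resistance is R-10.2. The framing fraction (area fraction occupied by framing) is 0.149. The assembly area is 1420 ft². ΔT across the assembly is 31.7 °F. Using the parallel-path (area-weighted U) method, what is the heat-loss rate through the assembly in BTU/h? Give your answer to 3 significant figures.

2260 BTU/h

U_eff = 0.851/23.9 + 0.149/10.2 = 0.03561 + 0.01461 = 0.05021
R_eff = 1/U_eff = 19.91 ft²·°F·h/BTU
Q = 1420 × 31.7 / 19.91 = 2260 BTU/h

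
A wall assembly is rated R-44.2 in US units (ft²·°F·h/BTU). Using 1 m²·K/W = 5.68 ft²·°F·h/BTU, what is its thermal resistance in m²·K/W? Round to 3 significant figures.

7.78 m²·K/W

R_SI = 44.2/5.68 = 7.782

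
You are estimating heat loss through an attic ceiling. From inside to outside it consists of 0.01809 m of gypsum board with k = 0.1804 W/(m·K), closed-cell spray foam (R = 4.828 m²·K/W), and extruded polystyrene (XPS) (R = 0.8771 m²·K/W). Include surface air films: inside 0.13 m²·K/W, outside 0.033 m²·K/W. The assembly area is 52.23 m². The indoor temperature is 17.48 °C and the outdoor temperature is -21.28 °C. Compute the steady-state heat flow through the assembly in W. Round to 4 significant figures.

339.2 W

0.01809/0.1804 = 0.10028
R_total = 0.13 + 0.10028 + 4.828 + 0.8771 + 0.033 = 5.9684 m²·K/W
Q = A·ΔT/R = 52.23 × (17.48 − (-21.28)) / 5.9684 = 339.19 W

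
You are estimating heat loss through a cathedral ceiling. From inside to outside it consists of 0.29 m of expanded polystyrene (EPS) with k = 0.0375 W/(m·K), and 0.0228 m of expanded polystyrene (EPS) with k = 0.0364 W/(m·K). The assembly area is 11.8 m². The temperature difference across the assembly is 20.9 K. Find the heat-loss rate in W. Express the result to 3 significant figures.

29.5 W

0.29/0.0375 = 7.733
0.0228/0.0364 = 0.6264
R_total = 7.733 + 0.6264 = 8.36 m²·K/W
Q = A·ΔT/R = 11.8 × 20.9 / 8.36 = 29.5 W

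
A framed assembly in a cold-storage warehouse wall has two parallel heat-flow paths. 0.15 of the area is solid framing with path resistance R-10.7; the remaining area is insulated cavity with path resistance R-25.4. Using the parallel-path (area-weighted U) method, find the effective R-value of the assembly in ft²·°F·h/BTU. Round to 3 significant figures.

21.1 ft²·°F·h/BTU

U_eff = 0.85/25.4 + 0.15/10.7 = 0.03346 + 0.01402 = 0.04748
R_eff = 1/U_eff = 21.06 ft²·°F·h/BTU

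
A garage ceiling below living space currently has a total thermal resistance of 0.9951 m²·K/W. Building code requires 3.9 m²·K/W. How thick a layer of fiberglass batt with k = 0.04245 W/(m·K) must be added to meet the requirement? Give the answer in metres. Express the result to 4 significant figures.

0.1233 m

ΔR = 3.9 − 0.9951 = 2.9049 m²·K/W
L = ΔR × k = 2.9049 × 0.04245 = 0.12331 m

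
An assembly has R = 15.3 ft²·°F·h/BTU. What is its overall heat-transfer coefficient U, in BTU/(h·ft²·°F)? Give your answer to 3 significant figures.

U = 1/R = 1/15.3 = 0.06536

0.0654 BTU/(h·ft²·°F)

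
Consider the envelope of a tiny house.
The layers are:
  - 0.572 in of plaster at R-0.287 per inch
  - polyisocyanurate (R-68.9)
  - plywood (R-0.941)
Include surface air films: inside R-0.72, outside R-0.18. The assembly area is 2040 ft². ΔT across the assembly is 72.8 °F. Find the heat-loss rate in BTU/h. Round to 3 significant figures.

2090 BTU/h

0.572 × 0.287 = 0.1642
R_total = 0.72 + 0.1642 + 68.9 + 0.941 + 0.18 = 70.91 ft²·°F·h/BTU
Q = A·ΔT/R = 2040 × 72.8 / 70.91 = 2095 BTU/h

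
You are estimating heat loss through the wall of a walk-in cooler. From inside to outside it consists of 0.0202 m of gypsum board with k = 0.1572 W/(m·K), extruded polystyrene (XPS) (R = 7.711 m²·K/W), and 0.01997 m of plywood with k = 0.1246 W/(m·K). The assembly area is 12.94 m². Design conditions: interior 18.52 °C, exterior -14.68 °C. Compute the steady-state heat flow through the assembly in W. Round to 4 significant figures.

53.70 W

0.0202/0.1572 = 0.1285
0.01997/0.1246 = 0.16027
R_total = 0.1285 + 7.711 + 0.16027 = 7.9998 m²·K/W
Q = A·ΔT/R = 12.94 × (18.52 − (-14.68)) / 7.9998 = 53.703 W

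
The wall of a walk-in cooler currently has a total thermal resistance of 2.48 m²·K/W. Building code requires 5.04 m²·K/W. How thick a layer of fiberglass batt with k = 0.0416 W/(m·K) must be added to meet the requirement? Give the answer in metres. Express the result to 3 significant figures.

0.106 m

ΔR = 5.04 − 2.48 = 2.56 m²·K/W
L = ΔR × k = 2.56 × 0.0416 = 0.1065 m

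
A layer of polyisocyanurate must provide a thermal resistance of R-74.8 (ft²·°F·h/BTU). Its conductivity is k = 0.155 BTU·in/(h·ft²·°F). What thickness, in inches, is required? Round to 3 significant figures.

11.6 in

L = R × k = 74.8 × 0.155 = 11.59 in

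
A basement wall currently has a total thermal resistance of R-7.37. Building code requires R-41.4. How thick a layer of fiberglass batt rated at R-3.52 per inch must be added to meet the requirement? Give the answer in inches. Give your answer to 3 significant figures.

9.67 in

ΔR = 41.4 − 7.37 = 34.03 ft²·°F·h/BTU
L = ΔR / (R/in) = 34.03/3.52 = 9.668 in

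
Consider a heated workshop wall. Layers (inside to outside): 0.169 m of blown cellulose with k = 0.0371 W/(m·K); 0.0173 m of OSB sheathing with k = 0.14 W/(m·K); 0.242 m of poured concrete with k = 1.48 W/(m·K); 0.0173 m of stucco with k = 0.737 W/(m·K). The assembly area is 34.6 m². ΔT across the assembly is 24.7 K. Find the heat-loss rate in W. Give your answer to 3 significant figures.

176 W

0.169/0.0371 = 4.555
0.0173/0.14 = 0.1236
0.242/1.48 = 0.1635
0.0173/0.737 = 0.02347
R_total = 4.555 + 0.1236 + 0.1635 + 0.02347 = 4.866 m²·K/W
Q = A·ΔT/R = 34.6 × 24.7 / 4.866 = 175.6 W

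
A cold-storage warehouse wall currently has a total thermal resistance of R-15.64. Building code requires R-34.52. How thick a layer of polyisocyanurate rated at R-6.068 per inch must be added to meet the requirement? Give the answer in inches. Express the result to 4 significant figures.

ΔR = 34.52 − 15.64 = 18.88 ft²·°F·h/BTU
L = ΔR / (R/in) = 18.88/6.068 = 3.1114 in

3.111 in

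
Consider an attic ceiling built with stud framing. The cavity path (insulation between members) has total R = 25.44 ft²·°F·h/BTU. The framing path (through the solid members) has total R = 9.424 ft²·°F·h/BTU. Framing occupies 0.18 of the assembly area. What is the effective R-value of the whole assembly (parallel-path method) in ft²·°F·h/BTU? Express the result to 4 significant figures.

19.48 ft²·°F·h/BTU

U_eff = 0.82/25.44 + 0.18/9.424 = 0.032233 + 0.0191 = 0.051333
R_eff = 1/U_eff = 19.481 ft²·°F·h/BTU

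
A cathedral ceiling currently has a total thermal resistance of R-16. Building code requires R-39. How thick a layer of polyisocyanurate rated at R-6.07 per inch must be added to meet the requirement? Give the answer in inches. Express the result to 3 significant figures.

3.79 in

ΔR = 39 − 16 = 23 ft²·°F·h/BTU
L = ΔR / (R/in) = 23/6.07 = 3.789 in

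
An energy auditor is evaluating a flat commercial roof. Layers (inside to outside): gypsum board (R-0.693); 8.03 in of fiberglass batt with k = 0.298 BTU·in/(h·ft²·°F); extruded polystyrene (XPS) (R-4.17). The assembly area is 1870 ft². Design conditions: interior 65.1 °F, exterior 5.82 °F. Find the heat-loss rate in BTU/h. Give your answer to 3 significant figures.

3480 BTU/h

8.03/0.298 = 26.95
R_total = 0.693 + 26.95 + 4.17 = 31.81 ft²·°F·h/BTU
Q = A·ΔT/R = 1870 × (65.1 − 5.82) / 31.81 = 3485 BTU/h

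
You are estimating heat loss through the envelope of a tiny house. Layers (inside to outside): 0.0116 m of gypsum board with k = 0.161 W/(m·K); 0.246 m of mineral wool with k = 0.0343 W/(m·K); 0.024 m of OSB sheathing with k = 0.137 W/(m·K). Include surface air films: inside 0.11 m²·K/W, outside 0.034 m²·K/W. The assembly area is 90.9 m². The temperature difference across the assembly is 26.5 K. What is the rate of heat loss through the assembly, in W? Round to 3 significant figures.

0.0116/0.161 = 0.07205
0.246/0.0343 = 7.172
0.024/0.137 = 0.1752
R_total = 0.11 + 0.07205 + 7.172 + 0.1752 + 0.034 = 7.563 m²·K/W
Q = A·ΔT/R = 90.9 × 26.5 / 7.563 = 318.5 W

318 W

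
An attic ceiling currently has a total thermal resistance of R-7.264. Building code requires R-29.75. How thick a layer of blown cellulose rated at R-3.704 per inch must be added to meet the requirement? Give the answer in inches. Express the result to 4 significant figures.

ΔR = 29.75 − 7.264 = 22.486 ft²·°F·h/BTU
L = ΔR / (R/in) = 22.486/3.704 = 6.0707 in

6.071 in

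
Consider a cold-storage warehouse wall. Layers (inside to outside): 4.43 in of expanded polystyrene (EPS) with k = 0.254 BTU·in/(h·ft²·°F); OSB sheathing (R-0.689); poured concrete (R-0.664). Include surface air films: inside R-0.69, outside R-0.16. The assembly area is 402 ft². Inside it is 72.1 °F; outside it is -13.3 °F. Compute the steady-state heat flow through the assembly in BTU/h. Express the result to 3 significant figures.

4.43/0.254 = 17.44
R_total = 0.69 + 17.44 + 0.689 + 0.664 + 0.16 = 19.64 ft²·°F·h/BTU
Q = A·ΔT/R = 402 × (72.1 − (-13.3)) / 19.64 = 1748 BTU/h

1750 BTU/h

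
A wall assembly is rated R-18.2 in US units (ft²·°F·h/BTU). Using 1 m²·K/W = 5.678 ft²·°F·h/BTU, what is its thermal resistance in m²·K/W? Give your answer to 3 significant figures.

R_SI = 18.2/5.678 = 3.205

3.21 m²·K/W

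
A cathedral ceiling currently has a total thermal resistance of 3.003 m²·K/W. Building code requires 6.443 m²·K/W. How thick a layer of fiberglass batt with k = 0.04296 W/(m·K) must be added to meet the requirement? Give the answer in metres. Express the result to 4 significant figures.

ΔR = 6.443 − 3.003 = 3.44 m²·K/W
L = ΔR × k = 3.44 × 0.04296 = 0.14778 m

0.1478 m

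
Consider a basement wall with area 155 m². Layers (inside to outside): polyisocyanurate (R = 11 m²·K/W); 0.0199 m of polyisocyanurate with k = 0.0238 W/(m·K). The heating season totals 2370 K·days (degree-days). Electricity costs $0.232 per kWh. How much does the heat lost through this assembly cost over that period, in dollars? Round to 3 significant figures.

0.0199/0.0238 = 0.8361
R_total = 11 + 0.8361 = 11.84 m²·K/W
E = A × HDD × 24 / R / 1000 = 155 × 2370 × 24 / 11.84 / 1000 = 744.9 kWh
Cost = 744.9 × 0.232 = $172.8

173 dollars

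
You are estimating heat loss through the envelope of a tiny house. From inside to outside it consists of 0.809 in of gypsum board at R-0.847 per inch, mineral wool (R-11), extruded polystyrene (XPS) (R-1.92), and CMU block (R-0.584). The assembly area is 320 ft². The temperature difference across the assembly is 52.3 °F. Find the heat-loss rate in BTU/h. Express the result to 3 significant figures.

1180 BTU/h

0.809 × 0.847 = 0.6852
R_total = 0.6852 + 11 + 1.92 + 0.584 = 14.19 ft²·°F·h/BTU
Q = A·ΔT/R = 320 × 52.3 / 14.19 = 1179 BTU/h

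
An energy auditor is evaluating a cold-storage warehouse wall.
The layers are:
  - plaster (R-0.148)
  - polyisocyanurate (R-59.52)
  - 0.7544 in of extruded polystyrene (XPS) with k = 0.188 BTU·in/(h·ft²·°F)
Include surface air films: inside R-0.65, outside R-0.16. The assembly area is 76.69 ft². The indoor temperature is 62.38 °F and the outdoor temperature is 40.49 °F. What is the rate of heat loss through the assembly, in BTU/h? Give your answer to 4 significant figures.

26.03 BTU/h

0.7544/0.188 = 4.0128
R_total = 0.65 + 0.148 + 59.52 + 4.0128 + 0.16 = 64.491 ft²·°F·h/BTU
Q = A·ΔT/R = 76.69 × (62.38 − 40.49) / 64.491 = 26.031 BTU/h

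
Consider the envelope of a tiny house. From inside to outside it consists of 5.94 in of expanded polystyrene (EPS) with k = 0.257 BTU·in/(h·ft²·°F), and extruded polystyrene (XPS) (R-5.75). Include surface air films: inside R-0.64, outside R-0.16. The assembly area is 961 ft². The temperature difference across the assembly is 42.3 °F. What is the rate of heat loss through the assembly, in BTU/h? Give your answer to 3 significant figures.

5.94/0.257 = 23.11
R_total = 0.64 + 23.11 + 5.75 + 0.16 = 29.66 ft²·°F·h/BTU
Q = A·ΔT/R = 961 × 42.3 / 29.66 = 1370 BTU/h

1370 BTU/h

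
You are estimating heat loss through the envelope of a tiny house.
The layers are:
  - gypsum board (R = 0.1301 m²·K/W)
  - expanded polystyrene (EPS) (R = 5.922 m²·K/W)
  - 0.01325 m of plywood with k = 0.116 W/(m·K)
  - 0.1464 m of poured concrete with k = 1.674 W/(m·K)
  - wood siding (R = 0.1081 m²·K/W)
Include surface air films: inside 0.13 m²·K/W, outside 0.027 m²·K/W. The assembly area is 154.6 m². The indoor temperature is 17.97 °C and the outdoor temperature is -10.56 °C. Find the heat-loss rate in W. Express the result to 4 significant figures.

0.01325/0.116 = 0.11422
0.1464/1.674 = 0.087455
R_total = 0.13 + 0.1301 + 5.922 + 0.11422 + 0.087455 + 0.1081 + 0.027 = 6.5189 m²·K/W
Q = A·ΔT/R = 154.6 × (17.97 − (-10.56)) / 6.5189 = 676.61 W

676.6 W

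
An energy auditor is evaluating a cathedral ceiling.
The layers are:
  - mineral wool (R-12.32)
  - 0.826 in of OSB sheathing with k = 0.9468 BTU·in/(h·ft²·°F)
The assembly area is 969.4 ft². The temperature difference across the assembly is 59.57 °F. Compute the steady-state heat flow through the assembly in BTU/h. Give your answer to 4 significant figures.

0.826/0.9468 = 0.87241
R_total = 12.32 + 0.87241 = 13.192 ft²·°F·h/BTU
Q = A·ΔT/R = 969.4 × 59.57 / 13.192 = 4377.3 BTU/h

4377 BTU/h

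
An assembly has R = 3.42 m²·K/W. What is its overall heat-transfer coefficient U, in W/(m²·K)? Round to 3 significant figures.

0.292 W/(m²·K)

U = 1/R = 1/3.42 = 0.2924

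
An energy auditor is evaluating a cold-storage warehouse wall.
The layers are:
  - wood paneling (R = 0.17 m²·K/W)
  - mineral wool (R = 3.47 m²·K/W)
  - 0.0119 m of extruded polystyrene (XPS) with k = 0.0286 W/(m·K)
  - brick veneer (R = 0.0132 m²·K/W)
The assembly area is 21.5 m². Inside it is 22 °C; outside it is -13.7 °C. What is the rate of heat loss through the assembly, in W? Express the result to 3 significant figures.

189 W

0.0119/0.0286 = 0.4161
R_total = 0.17 + 3.47 + 0.4161 + 0.0132 = 4.069 m²·K/W
Q = A·ΔT/R = 21.5 × (22 − (-13.7)) / 4.069 = 188.6 W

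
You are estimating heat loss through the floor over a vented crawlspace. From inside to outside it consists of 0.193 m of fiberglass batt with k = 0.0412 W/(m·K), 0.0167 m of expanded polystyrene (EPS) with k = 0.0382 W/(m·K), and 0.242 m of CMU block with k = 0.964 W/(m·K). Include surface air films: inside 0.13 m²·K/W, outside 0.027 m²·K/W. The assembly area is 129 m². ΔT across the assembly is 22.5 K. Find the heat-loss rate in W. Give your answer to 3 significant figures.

0.193/0.0412 = 4.684
0.0167/0.0382 = 0.4372
0.242/0.964 = 0.251
R_total = 0.13 + 4.684 + 0.4372 + 0.251 + 0.027 = 5.53 m²·K/W
Q = A·ΔT/R = 129 × 22.5 / 5.53 = 524.9 W

525 W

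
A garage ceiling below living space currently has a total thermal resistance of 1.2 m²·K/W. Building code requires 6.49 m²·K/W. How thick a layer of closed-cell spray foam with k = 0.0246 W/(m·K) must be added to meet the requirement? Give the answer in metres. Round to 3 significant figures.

ΔR = 6.49 − 1.2 = 5.29 m²·K/W
L = ΔR × k = 5.29 × 0.0246 = 0.1301 m

0.130 m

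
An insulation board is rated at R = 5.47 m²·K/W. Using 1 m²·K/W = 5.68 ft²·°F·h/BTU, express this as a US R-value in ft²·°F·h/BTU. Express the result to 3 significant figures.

R_US = 5.47 × 5.68 = 31.07

31.1 ft²·°F·h/BTU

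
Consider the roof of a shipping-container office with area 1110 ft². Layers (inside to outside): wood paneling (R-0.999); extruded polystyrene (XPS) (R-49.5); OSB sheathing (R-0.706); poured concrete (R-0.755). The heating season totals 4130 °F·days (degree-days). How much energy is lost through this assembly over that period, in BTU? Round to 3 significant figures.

R_total = 0.999 + 49.5 + 0.706 + 0.755 = 51.96 ft²·°F·h/BTU
E = A × HDD × 24 / R = 1110 × 4130 × 24 / 51.96 = 2117000 BTU

2120000 BTU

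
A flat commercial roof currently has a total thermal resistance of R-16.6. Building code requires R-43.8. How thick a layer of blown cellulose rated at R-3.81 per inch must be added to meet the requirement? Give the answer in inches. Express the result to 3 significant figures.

7.14 in

ΔR = 43.8 − 16.6 = 27.2 ft²·°F·h/BTU
L = ΔR / (R/in) = 27.2/3.81 = 7.139 in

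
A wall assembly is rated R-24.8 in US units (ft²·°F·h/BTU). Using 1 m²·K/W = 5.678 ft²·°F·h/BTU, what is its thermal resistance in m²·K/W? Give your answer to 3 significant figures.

4.37 m²·K/W

R_SI = 24.8/5.678 = 4.368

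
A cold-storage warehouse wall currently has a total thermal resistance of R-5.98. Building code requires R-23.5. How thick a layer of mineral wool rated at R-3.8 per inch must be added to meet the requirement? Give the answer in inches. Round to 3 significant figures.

4.61 in

ΔR = 23.5 − 5.98 = 17.52 ft²·°F·h/BTU
L = ΔR / (R/in) = 17.52/3.8 = 4.611 in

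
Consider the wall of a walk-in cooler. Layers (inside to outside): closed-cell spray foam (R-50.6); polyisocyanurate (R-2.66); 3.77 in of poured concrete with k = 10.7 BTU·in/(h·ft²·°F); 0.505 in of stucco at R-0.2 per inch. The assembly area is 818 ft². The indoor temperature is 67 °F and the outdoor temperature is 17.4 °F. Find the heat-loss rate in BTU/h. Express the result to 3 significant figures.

3.77/10.7 = 0.3523
0.505 × 0.2 = 0.101
R_total = 50.6 + 2.66 + 0.3523 + 0.101 = 53.71 ft²·°F·h/BTU
Q = A·ΔT/R = 818 × (67 − 17.4) / 53.71 = 755.4 BTU/h

755 BTU/h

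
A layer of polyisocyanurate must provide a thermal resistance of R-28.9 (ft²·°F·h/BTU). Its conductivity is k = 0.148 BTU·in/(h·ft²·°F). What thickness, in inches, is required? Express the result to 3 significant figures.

L = R × k = 28.9 × 0.148 = 4.277 in

4.28 in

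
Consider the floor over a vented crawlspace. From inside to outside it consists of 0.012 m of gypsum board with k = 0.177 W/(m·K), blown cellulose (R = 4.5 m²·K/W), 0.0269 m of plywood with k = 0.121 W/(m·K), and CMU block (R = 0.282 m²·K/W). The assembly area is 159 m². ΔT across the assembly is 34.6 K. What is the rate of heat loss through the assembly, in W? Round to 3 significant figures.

0.012/0.177 = 0.0678
0.0269/0.121 = 0.2223
R_total = 0.0678 + 4.5 + 0.2223 + 0.282 = 5.072 m²·K/W
Q = A·ΔT/R = 159 × 34.6 / 5.072 = 1085 W

1080 W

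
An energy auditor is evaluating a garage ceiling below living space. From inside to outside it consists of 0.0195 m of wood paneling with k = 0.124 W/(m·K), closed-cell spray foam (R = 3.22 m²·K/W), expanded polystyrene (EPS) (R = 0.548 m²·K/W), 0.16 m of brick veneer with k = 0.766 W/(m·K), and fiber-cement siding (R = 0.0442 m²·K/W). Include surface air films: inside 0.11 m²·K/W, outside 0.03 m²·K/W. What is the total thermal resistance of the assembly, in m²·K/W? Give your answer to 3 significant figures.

4.32 m²·K/W

0.0195/0.124 = 0.1573
0.16/0.766 = 0.2089
R_total = 0.11 + 0.1573 + 3.22 + 0.548 + 0.2089 + 0.0442 + 0.03 = 4.318 m²·K/W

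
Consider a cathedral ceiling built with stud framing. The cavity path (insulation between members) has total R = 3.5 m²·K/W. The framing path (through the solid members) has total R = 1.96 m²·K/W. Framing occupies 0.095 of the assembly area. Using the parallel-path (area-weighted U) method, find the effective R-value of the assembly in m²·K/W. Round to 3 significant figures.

3.26 m²·K/W

U_eff = 0.905/3.5 + 0.095/1.96 = 0.2586 + 0.04847 = 0.307
R_eff = 1/U_eff = 3.257 m²·K/W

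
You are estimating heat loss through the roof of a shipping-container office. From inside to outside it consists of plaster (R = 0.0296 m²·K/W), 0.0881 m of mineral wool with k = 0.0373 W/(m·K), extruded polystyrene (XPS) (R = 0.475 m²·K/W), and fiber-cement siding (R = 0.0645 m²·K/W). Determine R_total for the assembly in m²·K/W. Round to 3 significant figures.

2.93 m²·K/W

0.0881/0.0373 = 2.362
R_total = 0.0296 + 2.362 + 0.475 + 0.0645 = 2.931 m²·K/W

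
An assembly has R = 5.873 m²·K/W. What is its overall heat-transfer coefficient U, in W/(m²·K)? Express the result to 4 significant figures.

U = 1/R = 1/5.873 = 0.17027

0.1703 W/(m²·K)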